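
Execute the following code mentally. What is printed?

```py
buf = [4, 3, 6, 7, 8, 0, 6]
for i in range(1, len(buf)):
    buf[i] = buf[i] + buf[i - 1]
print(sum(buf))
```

134

i=1: buf[1] = 3+4 = 7 → [4, 7, 6, 7, 8, 0, 6]
i=2: buf[2] = 6+7 = 13 → [4, 7, 13, 7, 8, 0, 6]
i=3: buf[3] = 7+13 = 20 → [4, 7, 13, 20, 8, 0, 6]
i=4: buf[4] = 8+20 = 28 → [4, 7, 13, 20, 28, 0, 6]
i=5: buf[5] = 0+28 = 28 → [4, 7, 13, 20, 28, 28, 6]
i=6: buf[6] = 6+28 = 34 → [4, 7, 13, 20, 28, 28, 34]
sum = 134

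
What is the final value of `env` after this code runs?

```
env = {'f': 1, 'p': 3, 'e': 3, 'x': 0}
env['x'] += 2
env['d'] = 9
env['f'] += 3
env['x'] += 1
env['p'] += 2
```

{'f': 4, 'p': 5, 'e': 3, 'x': 3, 'd': 9}

env['x'] = 0+2 = 2 → {'f': 1, 'p': 3, 'e': 3, 'x': 2}
env['d'] = 9 → {'f': 1, 'p': 3, 'e': 3, 'x': 2, 'd': 9}
env['f'] = 1+3 = 4 → {'f': 4, 'p': 3, 'e': 3, 'x': 2, 'd': 9}
env['x'] = 2+1 = 3 → {'f': 4, 'p': 3, 'e': 3, 'x': 3, 'd': 9}
env['p'] = 3+2 = 5 → {'f': 4, 'p': 5, 'e': 3, 'x': 3, 'd': 9}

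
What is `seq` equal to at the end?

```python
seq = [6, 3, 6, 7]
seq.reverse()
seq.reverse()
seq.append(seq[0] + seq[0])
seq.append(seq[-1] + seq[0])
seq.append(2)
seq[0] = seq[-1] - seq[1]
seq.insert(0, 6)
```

reverse → [7, 6, 3, 6]
reverse → [6, 3, 6, 7]
append seq[0]+seq[0] = 6+6 = 12 → [6, 3, 6, 7, 12]
append seq[-1]+seq[0] = 12+6 = 18 → [6, 3, 6, 7, 12, 18]
append 2 → [6, 3, 6, 7, 12, 18, 2]
seq[0] = seq[-1]-seq[1] = 2-3 = -1 → [-1, 3, 6, 7, 12, 18, 2]
insert 6 at 0 → [6, -1, 3, 6, 7, 12, 18, 2]

[6, -1, 3, 6, 7, 12, 18, 2]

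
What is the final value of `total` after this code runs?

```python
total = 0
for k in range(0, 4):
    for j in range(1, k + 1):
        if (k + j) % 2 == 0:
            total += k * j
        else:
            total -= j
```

14

k=1,j=1: even sum, total = 0+1 = 1
k=2,j=1: odd sum, total = 1-1 = 0
k=2,j=2: even sum, total = 0+4 = 4
k=3,j=1: even sum, total = 4+3 = 7
k=3,j=2: odd sum, total = 7-2 = 5
k=3,j=3: even sum, total = 5+9 = 14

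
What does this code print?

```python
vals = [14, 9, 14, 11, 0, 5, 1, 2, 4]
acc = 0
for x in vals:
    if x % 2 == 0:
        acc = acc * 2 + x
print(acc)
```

344

x=14: even, acc = 0*2+14 = 14
x=9: not even
x=14: even, acc = 14*2+14 = 42
x=11: not even
x=0: even, acc = 42*2+0 = 84
x=5: not even
x=1: not even
x=2: even, acc = 84*2+2 = 170
x=4: even, acc = 170*2+4 = 344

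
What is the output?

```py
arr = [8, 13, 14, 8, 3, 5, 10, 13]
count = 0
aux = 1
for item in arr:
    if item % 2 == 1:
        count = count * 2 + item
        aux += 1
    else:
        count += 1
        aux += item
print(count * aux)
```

7785

item=8: not odd, count = 0+1 = 1; aux=9
item=13: odd, count = 1*2+13 = 15; aux=10
item=14: not odd, count = 15+1 = 16; aux=24
item=8: not odd, count = 16+1 = 17; aux=32
item=3: odd, count = 17*2+3 = 37; aux=33
item=5: odd, count = 37*2+5 = 79; aux=34
item=10: not odd, count = 79+1 = 80; aux=44
item=13: odd, count = 80*2+13 = 173; aux=45
count*aux = 173*45 = 7785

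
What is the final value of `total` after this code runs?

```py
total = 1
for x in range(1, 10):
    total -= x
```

-44

x=1: total = 1-1 = 0
x=2: total = 0-2 = -2
x=3: total = (-2)-3 = -5
x=4: total = (-5)-4 = -9
x=5: total = (-9)-5 = -14
x=6: total = (-14)-6 = -20
x=7: total = (-20)-7 = -27
x=8: total = (-27)-8 = -35
x=9: total = (-35)-9 = -44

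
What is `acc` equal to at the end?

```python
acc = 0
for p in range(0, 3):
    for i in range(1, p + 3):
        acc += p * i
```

26

p=0,i=1: acc = 0+0 = 0
p=0,i=2: acc = 0+0 = 0
p=1,i=1: acc = 0+1 = 1
p=1,i=2: acc = 1+2 = 3
p=1,i=3: acc = 3+3 = 6
p=2,i=1: acc = 6+2 = 8
p=2,i=2: acc = 8+4 = 12
p=2,i=3: acc = 12+6 = 18
p=2,i=4: acc = 18+8 = 26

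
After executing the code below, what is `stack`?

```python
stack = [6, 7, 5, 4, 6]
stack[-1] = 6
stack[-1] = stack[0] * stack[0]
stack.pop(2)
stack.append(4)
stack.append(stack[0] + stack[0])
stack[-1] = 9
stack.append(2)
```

stack[-1] = 6 → [6, 7, 5, 4, 6]
stack[-1] = stack[0]*stack[0] = 6*6 = 36 → [6, 7, 5, 4, 36]
pop(2) removes 5 → [6, 7, 4, 36]
append 4 → [6, 7, 4, 36, 4]
append stack[0]+stack[0] = 6+6 = 12 → [6, 7, 4, 36, 4, 12]
stack[-1] = 9 → [6, 7, 4, 36, 4, 9]
append 2 → [6, 7, 4, 36, 4, 9, 2]

[6, 7, 4, 36, 4, 9, 2]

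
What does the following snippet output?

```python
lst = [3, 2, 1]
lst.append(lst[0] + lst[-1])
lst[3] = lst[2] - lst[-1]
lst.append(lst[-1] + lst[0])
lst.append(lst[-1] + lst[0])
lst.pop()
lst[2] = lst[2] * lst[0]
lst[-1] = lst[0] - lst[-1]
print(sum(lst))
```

8

append lst[0]+lst[-1] = 3+1 = 4 → [3, 2, 1, 4]
lst[3] = lst[2]-lst[-1] = 1-4 = -3 → [3, 2, 1, -3]
append lst[-1]+lst[0] = (-3)+3 = 0 → [3, 2, 1, -3, 0]
append lst[-1]+lst[0] = 0+3 = 3 → [3, 2, 1, -3, 0, 3]
pop() removes 3 → [3, 2, 1, -3, 0]
lst[2] = lst[2]*lst[0] = 1*3 = 3 → [3, 2, 3, -3, 0]
lst[-1] = lst[0]-lst[-1] = 3-0 = 3 → [3, 2, 3, -3, 3]
sum = 8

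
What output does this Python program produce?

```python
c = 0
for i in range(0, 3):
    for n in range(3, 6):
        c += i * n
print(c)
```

36

i=0,n=3: c = 0+0 = 0
i=0,n=4: c = 0+0 = 0
i=0,n=5: c = 0+0 = 0
i=1,n=3: c = 0+3 = 3
i=1,n=4: c = 3+4 = 7
i=1,n=5: c = 7+5 = 12
i=2,n=3: c = 12+6 = 18
i=2,n=4: c = 18+8 = 26
i=2,n=5: c = 26+10 = 36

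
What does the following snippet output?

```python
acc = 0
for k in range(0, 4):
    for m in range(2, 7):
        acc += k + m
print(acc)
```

110

k=0,m=2: acc = 0+2 = 2
k=0,m=3: acc = 2+3 = 5
k=0,m=4: acc = 5+4 = 9
k=0,m=5: acc = 9+5 = 14
k=0,m=6: acc = 14+6 = 20
k=1,m=2: acc = 20+3 = 23
k=1,m=3: acc = 23+4 = 27
k=1,m=4: acc = 27+5 = 32
k=1,m=5: acc = 32+6 = 38
k=1,m=6: acc = 38+7 = 45
k=2,m=2: acc = 45+4 = 49
k=2,m=3: acc = 49+5 = 54
k=2,m=4: acc = 54+6 = 60
k=2,m=5: acc = 60+7 = 67
k=2,m=6: acc = 67+8 = 75
k=3,m=2: acc = 75+5 = 80
k=3,m=3: acc = 80+6 = 86
k=3,m=4: acc = 86+7 = 93
k=3,m=5: acc = 93+8 = 101
k=3,m=6: acc = 101+9 = 110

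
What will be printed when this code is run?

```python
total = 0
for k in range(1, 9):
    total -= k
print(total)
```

k=1: total = 0-1 = -1
k=2: total = (-1)-2 = -3
k=3: total = (-3)-3 = -6
k=4: total = (-6)-4 = -10
k=5: total = (-10)-5 = -15
k=6: total = (-15)-6 = -21
k=7: total = (-21)-7 = -28
k=8: total = (-28)-8 = -36

-36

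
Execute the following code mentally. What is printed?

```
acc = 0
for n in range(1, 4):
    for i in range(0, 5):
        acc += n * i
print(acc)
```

60

n=1,i=0: acc = 0+0 = 0
n=1,i=1: acc = 0+1 = 1
n=1,i=2: acc = 1+2 = 3
n=1,i=3: acc = 3+3 = 6
n=1,i=4: acc = 6+4 = 10
n=2,i=0: acc = 10+0 = 10
n=2,i=1: acc = 10+2 = 12
n=2,i=2: acc = 12+4 = 16
n=2,i=3: acc = 16+6 = 22
n=2,i=4: acc = 22+8 = 30
n=3,i=0: acc = 30+0 = 30
n=3,i=1: acc = 30+3 = 33
n=3,i=2: acc = 33+6 = 39
n=3,i=3: acc = 39+9 = 48
n=3,i=4: acc = 48+12 = 60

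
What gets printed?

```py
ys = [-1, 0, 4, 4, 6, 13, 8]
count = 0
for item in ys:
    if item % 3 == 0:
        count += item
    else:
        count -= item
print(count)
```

-22

item=-1: not %3==0, count = 0-(-1) = 1
item=0: %3==0, count = 1+0 = 1
item=4: not %3==0, count = 1-4 = -3
item=4: not %3==0, count = (-3)-4 = -7
item=6: %3==0, count = (-7)+6 = -1
item=13: not %3==0, count = (-1)-13 = -14
item=8: not %3==0, count = (-14)-8 = -22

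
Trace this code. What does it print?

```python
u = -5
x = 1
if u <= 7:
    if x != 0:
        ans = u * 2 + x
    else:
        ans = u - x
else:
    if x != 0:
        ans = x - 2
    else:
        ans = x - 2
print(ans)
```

u=-5, x=1
u <= 7 is True; x != 0 is True
→ ans = u * 2 + x = -9

-9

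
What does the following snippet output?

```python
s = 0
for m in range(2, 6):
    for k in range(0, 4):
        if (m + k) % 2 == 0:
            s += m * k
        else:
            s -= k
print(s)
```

32

m=2,k=0: even sum, s = 0+0 = 0
m=2,k=1: odd sum, s = 0-1 = -1
m=2,k=2: even sum, s = (-1)+4 = 3
m=2,k=3: odd sum, s = 3-3 = 0
m=3,k=0: odd sum, s = 0-0 = 0
m=3,k=1: even sum, s = 0+3 = 3
m=3,k=2: odd sum, s = 3-2 = 1
m=3,k=3: even sum, s = 1+9 = 10
m=4,k=0: even sum, s = 10+0 = 10
m=4,k=1: odd sum, s = 10-1 = 9
m=4,k=2: even sum, s = 9+8 = 17
m=4,k=3: odd sum, s = 17-3 = 14
m=5,k=0: odd sum, s = 14-0 = 14
m=5,k=1: even sum, s = 14+5 = 19
m=5,k=2: odd sum, s = 19-2 = 17
m=5,k=3: even sum, s = 17+15 = 32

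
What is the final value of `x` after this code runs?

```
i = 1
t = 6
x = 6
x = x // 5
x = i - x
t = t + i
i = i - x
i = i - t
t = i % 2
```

x = 6//5 = 1
x = 1-1 = 0
t = 6+1 = 7
i = 1-0 = 1
i = 1-7 = -6
t = (-6)%2 = 0

0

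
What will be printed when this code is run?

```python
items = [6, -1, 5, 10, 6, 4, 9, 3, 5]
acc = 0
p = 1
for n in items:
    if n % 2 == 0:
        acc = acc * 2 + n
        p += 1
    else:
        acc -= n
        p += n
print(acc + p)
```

81

n=6: even, acc = 0*2+6 = 6; p=2
n=-1: not even, acc = 6-(-1) = 7; p=1
n=5: not even, acc = 7-5 = 2; p=6
n=10: even, acc = 2*2+10 = 14; p=7
n=6: even, acc = 14*2+6 = 34; p=8
n=4: even, acc = 34*2+4 = 72; p=9
n=9: not even, acc = 72-9 = 63; p=18
n=3: not even, acc = 63-3 = 60; p=21
n=5: not even, acc = 60-5 = 55; p=26
acc+p = 55+26 = 81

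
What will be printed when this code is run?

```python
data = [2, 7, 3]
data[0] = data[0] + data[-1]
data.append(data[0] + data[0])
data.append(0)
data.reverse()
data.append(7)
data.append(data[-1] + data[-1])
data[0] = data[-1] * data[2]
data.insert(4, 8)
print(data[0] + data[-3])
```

data[0] = data[0]+data[-1] = 2+3 = 5 → [5, 7, 3]
append data[0]+data[0] = 5+5 = 10 → [5, 7, 3, 10]
append 0 → [5, 7, 3, 10, 0]
reverse → [0, 10, 3, 7, 5]
append 7 → [0, 10, 3, 7, 5, 7]
append data[-1]+data[-1] = 7+7 = 14 → [0, 10, 3, 7, 5, 7, 14]
data[0] = data[-1]*data[2] = 14*3 = 42 → [42, 10, 3, 7, 5, 7, 14]
insert 8 at 4 → [42, 10, 3, 7, 8, 5, 7, 14]
data[0]+data[-3] = 42+5 = 47

47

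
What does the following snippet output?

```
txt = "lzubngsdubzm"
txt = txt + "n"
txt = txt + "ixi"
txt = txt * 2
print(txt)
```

lzubngsdubzmnixilzubngsdubzmnixi

+ 'n' → 'lzubngsdubzmn'
+ 'ixi' → 'lzubngsdubzmnixi'
repeat ×2 → 'lzubngsdubzmnixilzubngsdubzmnixi'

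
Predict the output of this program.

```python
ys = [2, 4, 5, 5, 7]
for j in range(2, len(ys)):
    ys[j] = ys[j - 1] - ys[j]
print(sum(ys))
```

j=2: ys[2] = 4-5 = -1 → [2, 4, -1, 5, 7]
j=3: ys[3] = (-1)-5 = -6 → [2, 4, -1, -6, 7]
j=4: ys[4] = (-6)-7 = -13 → [2, 4, -1, -6, -13]
sum = -14

-14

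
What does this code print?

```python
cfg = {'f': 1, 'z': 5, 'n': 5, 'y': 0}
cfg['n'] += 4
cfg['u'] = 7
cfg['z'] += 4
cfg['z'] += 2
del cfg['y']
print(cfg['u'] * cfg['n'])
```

cfg['n'] = 5+4 = 9 → {'f': 1, 'z': 5, 'n': 9, 'y': 0}
cfg['u'] = 7 → {'f': 1, 'z': 5, 'n': 9, 'y': 0, 'u': 7}
cfg['z'] = 5+4 = 9 → {'f': 1, 'z': 9, 'n': 9, 'y': 0, 'u': 7}
cfg['z'] = 9+2 = 11 → {'f': 1, 'z': 11, 'n': 9, 'y': 0, 'u': 7}
del 'y' → {'f': 1, 'z': 11, 'n': 9, 'u': 7}
cfg['u']*cfg['n'] = 7*9 = 63

63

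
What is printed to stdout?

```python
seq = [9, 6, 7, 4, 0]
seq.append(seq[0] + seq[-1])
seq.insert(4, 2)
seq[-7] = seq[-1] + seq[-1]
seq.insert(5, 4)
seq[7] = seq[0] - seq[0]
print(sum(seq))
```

append seq[0]+seq[-1] = 9+0 = 9 → [9, 6, 7, 4, 0, 9]
insert 2 at 4 → [9, 6, 7, 4, 2, 0, 9]
seq[-7] = seq[-1]+seq[-1] = 9+9 = 18 → [18, 6, 7, 4, 2, 0, 9]
insert 4 at 5 → [18, 6, 7, 4, 2, 4, 0, 9]
seq[7] = seq[0]-seq[0] = 18-18 = 0 → [18, 6, 7, 4, 2, 4, 0, 0]
sum = 41

41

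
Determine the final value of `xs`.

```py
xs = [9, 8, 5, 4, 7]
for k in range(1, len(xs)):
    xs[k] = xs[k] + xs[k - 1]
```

k=1: xs[1] = 8+9 = 17 → [9, 17, 5, 4, 7]
k=2: xs[2] = 5+17 = 22 → [9, 17, 22, 4, 7]
k=3: xs[3] = 4+22 = 26 → [9, 17, 22, 26, 7]
k=4: xs[4] = 7+26 = 33 → [9, 17, 22, 26, 33]

[9, 17, 22, 26, 33]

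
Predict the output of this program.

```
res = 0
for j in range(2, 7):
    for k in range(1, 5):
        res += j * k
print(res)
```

j=2,k=1: res = 0+2 = 2
j=2,k=2: res = 2+4 = 6
j=2,k=3: res = 6+6 = 12
j=2,k=4: res = 12+8 = 20
j=3,k=1: res = 20+3 = 23
j=3,k=2: res = 23+6 = 29
j=3,k=3: res = 29+9 = 38
j=3,k=4: res = 38+12 = 50
j=4,k=1: res = 50+4 = 54
j=4,k=2: res = 54+8 = 62
j=4,k=3: res = 62+12 = 74
j=4,k=4: res = 74+16 = 90
j=5,k=1: res = 90+5 = 95
j=5,k=2: res = 95+10 = 105
j=5,k=3: res = 105+15 = 120
j=5,k=4: res = 120+20 = 140
j=6,k=1: res = 140+6 = 146
j=6,k=2: res = 146+12 = 158
j=6,k=3: res = 158+18 = 176
j=6,k=4: res = 176+24 = 200

200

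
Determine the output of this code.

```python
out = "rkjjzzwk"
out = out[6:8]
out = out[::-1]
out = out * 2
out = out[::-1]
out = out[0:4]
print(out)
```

wkwk

slice [6:8] → 'wk'
reverse → 'kw'
repeat ×2 → 'kwkw'
reverse → 'wkwk'
slice [0:4] → 'wkwk'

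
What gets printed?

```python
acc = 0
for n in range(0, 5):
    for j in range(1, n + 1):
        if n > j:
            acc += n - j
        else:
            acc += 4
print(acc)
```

26

n=1,j=1: not 1>1, acc = 0+4 = 4
n=2,j=1: 2>1, acc = 4+1 = 5
n=2,j=2: not 2>2, acc = 5+4 = 9
n=3,j=1: 3>1, acc = 9+2 = 11
n=3,j=2: 3>2, acc = 11+1 = 12
n=3,j=3: not 3>3, acc = 12+4 = 16
n=4,j=1: 4>1, acc = 16+3 = 19
n=4,j=2: 4>2, acc = 19+2 = 21
n=4,j=3: 4>3, acc = 21+1 = 22
n=4,j=4: not 4>4, acc = 22+4 = 26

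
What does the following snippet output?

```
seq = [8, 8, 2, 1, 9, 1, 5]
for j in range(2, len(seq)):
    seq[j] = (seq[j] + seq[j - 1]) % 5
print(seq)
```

j=2: seq[2] = (2+8)%5 = 0 → [8, 8, 0, 1, 9, 1, 5]
j=3: seq[3] = (1+0)%5 = 1 → [8, 8, 0, 1, 9, 1, 5]
j=4: seq[4] = (9+1)%5 = 0 → [8, 8, 0, 1, 0, 1, 5]
j=5: seq[5] = (1+0)%5 = 1 → [8, 8, 0, 1, 0, 1, 5]
j=6: seq[6] = (5+1)%5 = 1 → [8, 8, 0, 1, 0, 1, 1]

[8, 8, 0, 1, 0, 1, 1]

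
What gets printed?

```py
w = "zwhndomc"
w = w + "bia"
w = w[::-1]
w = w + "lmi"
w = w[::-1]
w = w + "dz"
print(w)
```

+ 'bia' → 'zwhndomcbia'
reverse → 'aibcmodnhwz'
+ 'lmi' → 'aibcmodnhwzlmi'
reverse → 'imlzwhndomcbia'
+ 'dz' → 'imlzwhndomcbiadz'

imlzwhndomcbiadz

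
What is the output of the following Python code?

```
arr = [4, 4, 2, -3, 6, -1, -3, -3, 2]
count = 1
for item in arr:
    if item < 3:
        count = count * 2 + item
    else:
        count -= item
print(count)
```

item=4: not <3, count = 1-4 = -3
item=4: not <3, count = (-3)-4 = -7
item=2: <3, count = (-7)*2+2 = -12
item=-3: <3, count = (-12)*2+(-3) = -27
item=6: not <3, count = (-27)-6 = -33
item=-1: <3, count = (-33)*2+(-1) = -67
item=-3: <3, count = (-67)*2+(-3) = -137
item=-3: <3, count = (-137)*2+(-3) = -277
item=2: <3, count = (-277)*2+2 = -552

-552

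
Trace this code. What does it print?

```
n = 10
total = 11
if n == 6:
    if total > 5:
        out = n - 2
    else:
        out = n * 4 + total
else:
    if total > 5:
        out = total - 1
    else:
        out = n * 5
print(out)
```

10

n=10, total=11
n == 6 is False; total > 5 is True
→ out = total - 1 = 10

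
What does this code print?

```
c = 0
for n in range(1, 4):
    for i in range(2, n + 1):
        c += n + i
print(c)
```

15

n=2,i=2: c = 0+4 = 4
n=3,i=2: c = 4+5 = 9
n=3,i=3: c = 9+6 = 15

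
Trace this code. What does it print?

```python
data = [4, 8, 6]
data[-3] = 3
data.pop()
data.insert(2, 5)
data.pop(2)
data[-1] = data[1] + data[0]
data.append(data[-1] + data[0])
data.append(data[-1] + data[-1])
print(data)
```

[3, 11, 14, 28]

data[-3] = 3 → [3, 8, 6]
pop() removes 6 → [3, 8]
insert 5 at 2 → [3, 8, 5]
pop(2) removes 5 → [3, 8]
data[-1] = data[1]+data[0] = 8+3 = 11 → [3, 11]
append data[-1]+data[0] = 11+3 = 14 → [3, 11, 14]
append data[-1]+data[-1] = 14+14 = 28 → [3, 11, 14, 28]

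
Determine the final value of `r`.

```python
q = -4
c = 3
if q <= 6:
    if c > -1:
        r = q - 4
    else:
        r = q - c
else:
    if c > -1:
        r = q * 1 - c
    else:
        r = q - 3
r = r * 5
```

q=-4, c=3
q <= 6 is True; c > -1 is True
→ r = q - 4 = -8
r = (-8)*5 = -40

-40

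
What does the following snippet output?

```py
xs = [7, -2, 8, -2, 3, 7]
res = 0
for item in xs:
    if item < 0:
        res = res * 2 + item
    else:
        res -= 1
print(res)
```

-14

item=7: not <0, res = 0-1 = -1
item=-2: <0, res = (-1)*2+(-2) = -4
item=8: not <0, res = (-4)-1 = -5
item=-2: <0, res = (-5)*2+(-2) = -12
item=3: not <0, res = (-12)-1 = -13
item=7: not <0, res = (-13)-1 = -14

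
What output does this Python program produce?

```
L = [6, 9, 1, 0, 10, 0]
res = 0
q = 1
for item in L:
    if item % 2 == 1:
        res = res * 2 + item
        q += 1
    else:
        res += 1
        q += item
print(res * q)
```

494

item=6: not odd, res = 0+1 = 1; q=7
item=9: odd, res = 1*2+9 = 11; q=8
item=1: odd, res = 11*2+1 = 23; q=9
item=0: not odd, res = 23+1 = 24; q=9
item=10: not odd, res = 24+1 = 25; q=19
item=0: not odd, res = 25+1 = 26; q=19
res*q = 26*19 = 494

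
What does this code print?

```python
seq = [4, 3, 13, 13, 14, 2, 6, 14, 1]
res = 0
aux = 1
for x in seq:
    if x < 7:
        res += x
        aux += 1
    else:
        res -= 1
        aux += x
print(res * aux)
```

720

x=4: <7, res = 0+4 = 4; aux=2
x=3: <7, res = 4+3 = 7; aux=3
x=13: not <7, res = 7-1 = 6; aux=16
x=13: not <7, res = 6-1 = 5; aux=29
x=14: not <7, res = 5-1 = 4; aux=43
x=2: <7, res = 4+2 = 6; aux=44
x=6: <7, res = 6+6 = 12; aux=45
x=14: not <7, res = 12-1 = 11; aux=59
x=1: <7, res = 11+1 = 12; aux=60
res*aux = 12*60 = 720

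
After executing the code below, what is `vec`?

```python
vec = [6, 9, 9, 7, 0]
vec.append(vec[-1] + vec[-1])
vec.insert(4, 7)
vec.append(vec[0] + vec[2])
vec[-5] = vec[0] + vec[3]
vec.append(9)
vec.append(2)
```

append vec[-1]+vec[-1] = 0+0 = 0 → [6, 9, 9, 7, 0, 0]
insert 7 at 4 → [6, 9, 9, 7, 7, 0, 0]
append vec[0]+vec[2] = 6+9 = 15 → [6, 9, 9, 7, 7, 0, 0, 15]
vec[-5] = vec[0]+vec[3] = 6+7 = 13 → [6, 9, 9, 13, 7, 0, 0, 15]
append 9 → [6, 9, 9, 13, 7, 0, 0, 15, 9]
append 2 → [6, 9, 9, 13, 7, 0, 0, 15, 9, 2]

[6, 9, 9, 13, 7, 0, 0, 15, 9, 2]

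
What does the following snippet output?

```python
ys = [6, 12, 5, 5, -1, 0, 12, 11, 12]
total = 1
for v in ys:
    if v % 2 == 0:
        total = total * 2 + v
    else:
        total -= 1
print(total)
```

234

v=6: even, total = 1*2+6 = 8
v=12: even, total = 8*2+12 = 28
v=5: not even, total = 28-1 = 27
v=5: not even, total = 27-1 = 26
v=-1: not even, total = 26-1 = 25
v=0: even, total = 25*2+0 = 50
v=12: even, total = 50*2+12 = 112
v=11: not even, total = 112-1 = 111
v=12: even, total = 111*2+12 = 234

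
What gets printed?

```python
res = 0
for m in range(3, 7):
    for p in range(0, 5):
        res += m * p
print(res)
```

m=3,p=0: res = 0+0 = 0
m=3,p=1: res = 0+3 = 3
m=3,p=2: res = 3+6 = 9
m=3,p=3: res = 9+9 = 18
m=3,p=4: res = 18+12 = 30
m=4,p=0: res = 30+0 = 30
m=4,p=1: res = 30+4 = 34
m=4,p=2: res = 34+8 = 42
m=4,p=3: res = 42+12 = 54
m=4,p=4: res = 54+16 = 70
m=5,p=0: res = 70+0 = 70
m=5,p=1: res = 70+5 = 75
m=5,p=2: res = 75+10 = 85
m=5,p=3: res = 85+15 = 100
m=5,p=4: res = 100+20 = 120
m=6,p=0: res = 120+0 = 120
m=6,p=1: res = 120+6 = 126
m=6,p=2: res = 126+12 = 138
m=6,p=3: res = 138+18 = 156
m=6,p=4: res = 156+24 = 180

180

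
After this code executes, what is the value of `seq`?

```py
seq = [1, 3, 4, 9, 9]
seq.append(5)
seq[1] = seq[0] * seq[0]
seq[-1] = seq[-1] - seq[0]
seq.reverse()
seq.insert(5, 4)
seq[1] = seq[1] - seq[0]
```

[4, 5, 9, 4, 1, 4, 1]

append 5 → [1, 3, 4, 9, 9, 5]
seq[1] = seq[0]*seq[0] = 1*1 = 1 → [1, 1, 4, 9, 9, 5]
seq[-1] = seq[-1]-seq[0] = 5-1 = 4 → [1, 1, 4, 9, 9, 4]
reverse → [4, 9, 9, 4, 1, 1]
insert 4 at 5 → [4, 9, 9, 4, 1, 4, 1]
seq[1] = seq[1]-seq[0] = 9-4 = 5 → [4, 5, 9, 4, 1, 4, 1]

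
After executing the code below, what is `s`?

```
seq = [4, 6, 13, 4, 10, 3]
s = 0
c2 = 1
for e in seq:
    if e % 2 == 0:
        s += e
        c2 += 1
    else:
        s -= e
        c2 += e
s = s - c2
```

-13

e=4: even, s = 0+4 = 4; c2=2
e=6: even, s = 4+6 = 10; c2=3
e=13: not even, s = 10-13 = -3; c2=16
e=4: even, s = (-3)+4 = 1; c2=17
e=10: even, s = 1+10 = 11; c2=18
e=3: not even, s = 11-3 = 8; c2=21
s-c2 = 8-21 = -13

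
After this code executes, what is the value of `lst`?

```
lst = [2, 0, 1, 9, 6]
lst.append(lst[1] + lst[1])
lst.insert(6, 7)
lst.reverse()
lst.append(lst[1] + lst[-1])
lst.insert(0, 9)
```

append lst[1]+lst[1] = 0+0 = 0 → [2, 0, 1, 9, 6, 0]
insert 7 at 6 → [2, 0, 1, 9, 6, 0, 7]
reverse → [7, 0, 6, 9, 1, 0, 2]
append lst[1]+lst[-1] = 0+2 = 2 → [7, 0, 6, 9, 1, 0, 2, 2]
insert 9 at 0 → [9, 7, 0, 6, 9, 1, 0, 2, 2]

[9, 7, 0, 6, 9, 1, 0, 2, 2]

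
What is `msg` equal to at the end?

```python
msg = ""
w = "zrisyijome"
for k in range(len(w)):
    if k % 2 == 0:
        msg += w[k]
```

'ziyjm'

k=0: add 'z' → 'z'
k=1: skip
k=2: add 'i' → 'zi'
k=3: skip
k=4: add 'y' → 'ziy'
k=5: skip
k=6: add 'j' → 'ziyj'
k=7: skip
k=8: add 'm' → 'ziyjm'
k=9: skip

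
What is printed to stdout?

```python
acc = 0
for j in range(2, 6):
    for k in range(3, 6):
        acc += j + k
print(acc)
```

j=2,k=3: acc = 0+5 = 5
j=2,k=4: acc = 5+6 = 11
j=2,k=5: acc = 11+7 = 18
j=3,k=3: acc = 18+6 = 24
j=3,k=4: acc = 24+7 = 31
j=3,k=5: acc = 31+8 = 39
j=4,k=3: acc = 39+7 = 46
j=4,k=4: acc = 46+8 = 54
j=4,k=5: acc = 54+9 = 63
j=5,k=3: acc = 63+8 = 71
j=5,k=4: acc = 71+9 = 80
j=5,k=5: acc = 80+10 = 90

90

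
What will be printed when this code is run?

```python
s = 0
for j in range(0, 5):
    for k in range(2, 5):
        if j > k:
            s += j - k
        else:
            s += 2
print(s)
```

28

j=0,k=2: not 0>2, s = 0+2 = 2
j=0,k=3: not 0>3, s = 2+2 = 4
j=0,k=4: not 0>4, s = 4+2 = 6
j=1,k=2: not 1>2, s = 6+2 = 8
j=1,k=3: not 1>3, s = 8+2 = 10
j=1,k=4: not 1>4, s = 10+2 = 12
j=2,k=2: not 2>2, s = 12+2 = 14
j=2,k=3: not 2>3, s = 14+2 = 16
j=2,k=4: not 2>4, s = 16+2 = 18
j=3,k=2: 3>2, s = 18+1 = 19
j=3,k=3: not 3>3, s = 19+2 = 21
j=3,k=4: not 3>4, s = 21+2 = 23
j=4,k=2: 4>2, s = 23+2 = 25
j=4,k=3: 4>3, s = 25+1 = 26
j=4,k=4: not 4>4, s = 26+2 = 28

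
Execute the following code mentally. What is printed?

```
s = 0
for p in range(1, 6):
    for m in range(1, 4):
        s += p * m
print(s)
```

p=1,m=1: s = 0+1 = 1
p=1,m=2: s = 1+2 = 3
p=1,m=3: s = 3+3 = 6
p=2,m=1: s = 6+2 = 8
p=2,m=2: s = 8+4 = 12
p=2,m=3: s = 12+6 = 18
p=3,m=1: s = 18+3 = 21
p=3,m=2: s = 21+6 = 27
p=3,m=3: s = 27+9 = 36
p=4,m=1: s = 36+4 = 40
p=4,m=2: s = 40+8 = 48
p=4,m=3: s = 48+12 = 60
p=5,m=1: s = 60+5 = 65
p=5,m=2: s = 65+10 = 75
p=5,m=3: s = 75+15 = 90

90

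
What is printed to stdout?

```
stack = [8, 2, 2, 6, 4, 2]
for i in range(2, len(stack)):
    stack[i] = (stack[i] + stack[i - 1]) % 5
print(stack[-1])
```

1

i=2: stack[2] = (2+2)%5 = 4 → [8, 2, 4, 6, 4, 2]
i=3: stack[3] = (6+4)%5 = 0 → [8, 2, 4, 0, 4, 2]
i=4: stack[4] = (4+0)%5 = 4 → [8, 2, 4, 0, 4, 2]
i=5: stack[5] = (2+4)%5 = 1 → [8, 2, 4, 0, 4, 1]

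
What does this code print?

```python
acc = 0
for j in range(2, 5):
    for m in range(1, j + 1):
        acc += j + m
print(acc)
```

48

j=2,m=1: acc = 0+3 = 3
j=2,m=2: acc = 3+4 = 7
j=3,m=1: acc = 7+4 = 11
j=3,m=2: acc = 11+5 = 16
j=3,m=3: acc = 16+6 = 22
j=4,m=1: acc = 22+5 = 27
j=4,m=2: acc = 27+6 = 33
j=4,m=3: acc = 33+7 = 40
j=4,m=4: acc = 40+8 = 48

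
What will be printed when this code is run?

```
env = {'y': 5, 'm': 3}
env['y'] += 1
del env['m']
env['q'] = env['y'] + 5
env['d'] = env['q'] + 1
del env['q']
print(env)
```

{'y': 6, 'd': 12}

env['y'] = 5+1 = 6 → {'y': 6, 'm': 3}
del 'm' → {'y': 6}
env['q'] = env['y']+5 = 11 → {'y': 6, 'q': 11}
env['d'] = env['q']+1 = 12 → {'y': 6, 'q': 11, 'd': 12}
del 'q' → {'y': 6, 'd': 12}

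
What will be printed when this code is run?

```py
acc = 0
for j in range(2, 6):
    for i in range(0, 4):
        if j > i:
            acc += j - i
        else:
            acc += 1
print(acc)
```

j=2,i=0: 2>0, acc = 0+2 = 2
j=2,i=1: 2>1, acc = 2+1 = 3
j=2,i=2: not 2>2, acc = 3+1 = 4
j=2,i=3: not 2>3, acc = 4+1 = 5
j=3,i=0: 3>0, acc = 5+3 = 8
j=3,i=1: 3>1, acc = 8+2 = 10
j=3,i=2: 3>2, acc = 10+1 = 11
j=3,i=3: not 3>3, acc = 11+1 = 12
j=4,i=0: 4>0, acc = 12+4 = 16
j=4,i=1: 4>1, acc = 16+3 = 19
j=4,i=2: 4>2, acc = 19+2 = 21
j=4,i=3: 4>3, acc = 21+1 = 22
j=5,i=0: 5>0, acc = 22+5 = 27
j=5,i=1: 5>1, acc = 27+4 = 31
j=5,i=2: 5>2, acc = 31+3 = 34
j=5,i=3: 5>3, acc = 34+2 = 36

36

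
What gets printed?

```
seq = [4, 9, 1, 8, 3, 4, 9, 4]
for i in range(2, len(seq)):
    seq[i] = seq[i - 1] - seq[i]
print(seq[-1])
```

-20

i=2: seq[2] = 9-1 = 8 → [4, 9, 8, 8, 3, 4, 9, 4]
i=3: seq[3] = 8-8 = 0 → [4, 9, 8, 0, 3, 4, 9, 4]
i=4: seq[4] = 0-3 = -3 → [4, 9, 8, 0, -3, 4, 9, 4]
i=5: seq[5] = (-3)-4 = -7 → [4, 9, 8, 0, -3, -7, 9, 4]
i=6: seq[6] = (-7)-9 = -16 → [4, 9, 8, 0, -3, -7, -16, 4]
i=7: seq[7] = (-16)-4 = -20 → [4, 9, 8, 0, -3, -7, -16, -20]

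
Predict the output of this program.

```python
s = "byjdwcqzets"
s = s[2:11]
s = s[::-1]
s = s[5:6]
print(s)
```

slice [2:11] → 'jdwcqzets'
reverse → 'stezqcwdj'
slice [5:6] → 'c'

c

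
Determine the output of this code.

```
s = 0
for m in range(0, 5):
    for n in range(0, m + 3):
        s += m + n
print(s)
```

115

m=0,n=0: s = 0+0 = 0
m=0,n=1: s = 0+1 = 1
m=0,n=2: s = 1+2 = 3
m=1,n=0: s = 3+1 = 4
m=1,n=1: s = 4+2 = 6
m=1,n=2: s = 6+3 = 9
m=1,n=3: s = 9+4 = 13
m=2,n=0: s = 13+2 = 15
m=2,n=1: s = 15+3 = 18
m=2,n=2: s = 18+4 = 22
m=2,n=3: s = 22+5 = 27
m=2,n=4: s = 27+6 = 33
m=3,n=0: s = 33+3 = 36
m=3,n=1: s = 36+4 = 40
m=3,n=2: s = 40+5 = 45
m=3,n=3: s = 45+6 = 51
m=3,n=4: s = 51+7 = 58
m=3,n=5: s = 58+8 = 66
m=4,n=0: s = 66+4 = 70
m=4,n=1: s = 70+5 = 75
m=4,n=2: s = 75+6 = 81
m=4,n=3: s = 81+7 = 88
m=4,n=4: s = 88+8 = 96
m=4,n=5: s = 96+9 = 105
m=4,n=6: s = 105+10 = 115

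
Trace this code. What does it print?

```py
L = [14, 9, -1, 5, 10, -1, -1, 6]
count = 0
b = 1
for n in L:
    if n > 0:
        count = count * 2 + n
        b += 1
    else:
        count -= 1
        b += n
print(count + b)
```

n=14: >0, count = 0*2+14 = 14; b=2
n=9: >0, count = 14*2+9 = 37; b=3
n=-1: not >0, count = 37-1 = 36; b=2
n=5: >0, count = 36*2+5 = 77; b=3
n=10: >0, count = 77*2+10 = 164; b=4
n=-1: not >0, count = 164-1 = 163; b=3
n=-1: not >0, count = 163-1 = 162; b=2
n=6: >0, count = 162*2+6 = 330; b=3
count+b = 330+3 = 333

333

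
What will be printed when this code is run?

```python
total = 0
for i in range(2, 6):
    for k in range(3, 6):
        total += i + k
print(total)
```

90

i=2,k=3: total = 0+5 = 5
i=2,k=4: total = 5+6 = 11
i=2,k=5: total = 11+7 = 18
i=3,k=3: total = 18+6 = 24
i=3,k=4: total = 24+7 = 31
i=3,k=5: total = 31+8 = 39
i=4,k=3: total = 39+7 = 46
i=4,k=4: total = 46+8 = 54
i=4,k=5: total = 54+9 = 63
i=5,k=3: total = 63+8 = 71
i=5,k=4: total = 71+9 = 80
i=5,k=5: total = 80+10 = 90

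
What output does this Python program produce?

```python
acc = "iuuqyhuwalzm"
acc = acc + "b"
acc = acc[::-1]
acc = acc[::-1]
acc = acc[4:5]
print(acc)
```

+ 'b' → 'iuuqyhuwalzmb'
reverse → 'bmzlawuhyquui'
reverse → 'iuuqyhuwalzmb'
slice [4:5] → 'y'

y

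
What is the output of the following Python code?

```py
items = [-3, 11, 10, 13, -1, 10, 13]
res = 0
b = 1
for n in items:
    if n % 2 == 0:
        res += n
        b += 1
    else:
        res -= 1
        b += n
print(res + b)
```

51

n=-3: not even, res = 0-1 = -1; b=-2
n=11: not even, res = (-1)-1 = -2; b=9
n=10: even, res = (-2)+10 = 8; b=10
n=13: not even, res = 8-1 = 7; b=23
n=-1: not even, res = 7-1 = 6; b=22
n=10: even, res = 6+10 = 16; b=23
n=13: not even, res = 16-1 = 15; b=36
res+b = 15+36 = 51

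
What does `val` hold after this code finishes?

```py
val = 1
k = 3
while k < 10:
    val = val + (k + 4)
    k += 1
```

k=3: val = 1+7 = 8
k=4: val = 8+8 = 16
k=5: val = 16+9 = 25
k=6: val = 25+10 = 35
k=7: val = 35+11 = 46
k=8: val = 46+12 = 58
k=9: val = 58+13 = 71

71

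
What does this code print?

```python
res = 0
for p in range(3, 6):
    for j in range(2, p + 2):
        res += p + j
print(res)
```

p=3,j=2: res = 0+5 = 5
p=3,j=3: res = 5+6 = 11
p=3,j=4: res = 11+7 = 18
p=4,j=2: res = 18+6 = 24
p=4,j=3: res = 24+7 = 31
p=4,j=4: res = 31+8 = 39
p=4,j=5: res = 39+9 = 48
p=5,j=2: res = 48+7 = 55
p=5,j=3: res = 55+8 = 63
p=5,j=4: res = 63+9 = 72
p=5,j=5: res = 72+10 = 82
p=5,j=6: res = 82+11 = 93

93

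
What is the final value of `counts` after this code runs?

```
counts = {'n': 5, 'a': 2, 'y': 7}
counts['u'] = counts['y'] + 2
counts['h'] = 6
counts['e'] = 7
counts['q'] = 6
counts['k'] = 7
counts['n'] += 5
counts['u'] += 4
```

counts['u'] = counts['y']+2 = 9 → {'n': 5, 'a': 2, 'y': 7, 'u': 9}
counts['h'] = 6 → {'n': 5, 'a': 2, 'y': 7, 'u': 9, 'h': 6}
counts['e'] = 7 → {'n': 5, 'a': 2, 'y': 7, 'u': 9, 'h': 6, 'e': 7}
counts['q'] = 6 → {'n': 5, 'a': 2, 'y': 7, 'u': 9, 'h': 6, 'e': 7, 'q': 6}
counts['k'] = 7 → {'n': 5, 'a': 2, 'y': 7, 'u': 9, 'h': 6, 'e': 7, 'q': 6, 'k': 7}
counts['n'] = 5+5 = 10 → {'n': 10, 'a': 2, 'y': 7, 'u': 9, 'h': 6, 'e': 7, 'q': 6, 'k': 7}
counts['u'] = 9+4 = 13 → {'n': 10, 'a': 2, 'y': 7, 'u': 13, 'h': 6, 'e': 7, 'q': 6, 'k': 7}

{'n': 10, 'a': 2, 'y': 7, 'u': 13, 'h': 6, 'e': 7, 'q': 6, 'k': 7}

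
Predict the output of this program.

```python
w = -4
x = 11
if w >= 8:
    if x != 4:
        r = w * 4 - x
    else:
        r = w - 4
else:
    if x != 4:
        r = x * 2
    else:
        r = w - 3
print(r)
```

w=-4, x=11
w >= 8 is False; x != 4 is True
→ r = x * 2 = 22

22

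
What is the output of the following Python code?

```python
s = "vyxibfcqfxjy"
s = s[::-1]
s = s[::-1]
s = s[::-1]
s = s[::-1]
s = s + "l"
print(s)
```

vyxibfcqfxjyl

reverse → 'yjxfqcfbixyv'
reverse → 'vyxibfcqfxjy'
reverse → 'yjxfqcfbixyv'
reverse → 'vyxibfcqfxjy'
+ 'l' → 'vyxibfcqfxjyl'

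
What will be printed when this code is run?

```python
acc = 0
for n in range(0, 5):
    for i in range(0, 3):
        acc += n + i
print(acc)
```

n=0,i=0: acc = 0+0 = 0
n=0,i=1: acc = 0+1 = 1
n=0,i=2: acc = 1+2 = 3
n=1,i=0: acc = 3+1 = 4
n=1,i=1: acc = 4+2 = 6
n=1,i=2: acc = 6+3 = 9
n=2,i=0: acc = 9+2 = 11
n=2,i=1: acc = 11+3 = 14
n=2,i=2: acc = 14+4 = 18
n=3,i=0: acc = 18+3 = 21
n=3,i=1: acc = 21+4 = 25
n=3,i=2: acc = 25+5 = 30
n=4,i=0: acc = 30+4 = 34
n=4,i=1: acc = 34+5 = 39
n=4,i=2: acc = 39+6 = 45

45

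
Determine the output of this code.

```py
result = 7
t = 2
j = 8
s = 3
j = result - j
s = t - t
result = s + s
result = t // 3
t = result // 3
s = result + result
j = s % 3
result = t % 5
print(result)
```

j = 7-8 = -1
s = 2-2 = 0
result = 0+0 = 0
result = 2//3 = 0
t = 0//3 = 0
s = 0+0 = 0
j = 0%3 = 0
result = 0%5 = 0

0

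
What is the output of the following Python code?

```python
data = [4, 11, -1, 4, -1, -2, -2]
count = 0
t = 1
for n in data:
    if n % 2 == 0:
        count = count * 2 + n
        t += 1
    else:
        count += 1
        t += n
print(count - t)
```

48

n=4: even, count = 0*2+4 = 4; t=2
n=11: not even, count = 4+1 = 5; t=13
n=-1: not even, count = 5+1 = 6; t=12
n=4: even, count = 6*2+4 = 16; t=13
n=-1: not even, count = 16+1 = 17; t=12
n=-2: even, count = 17*2+(-2) = 32; t=13
n=-2: even, count = 32*2+(-2) = 62; t=14
count-t = 62-14 = 48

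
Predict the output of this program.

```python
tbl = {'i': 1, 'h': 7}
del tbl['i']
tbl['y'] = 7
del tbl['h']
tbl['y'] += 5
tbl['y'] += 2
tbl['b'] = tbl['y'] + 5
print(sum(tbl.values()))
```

del 'i' → {'h': 7}
tbl['y'] = 7 → {'h': 7, 'y': 7}
del 'h' → {'y': 7}
tbl['y'] = 7+5 = 12 → {'y': 12}
tbl['y'] = 12+2 = 14 → {'y': 14}
tbl['b'] = tbl['y']+5 = 19 → {'y': 14, 'b': 19}
sum of values = 33

33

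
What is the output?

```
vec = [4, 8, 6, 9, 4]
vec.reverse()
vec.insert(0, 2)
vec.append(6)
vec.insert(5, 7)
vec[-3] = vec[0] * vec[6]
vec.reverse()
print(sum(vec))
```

reverse → [4, 9, 6, 8, 4]
insert 2 at 0 → [2, 4, 9, 6, 8, 4]
append 6 → [2, 4, 9, 6, 8, 4, 6]
insert 7 at 5 → [2, 4, 9, 6, 8, 7, 4, 6]
vec[-3] = vec[0]*vec[6] = 2*4 = 8 → [2, 4, 9, 6, 8, 8, 4, 6]
reverse → [6, 4, 8, 8, 6, 9, 4, 2]
sum = 47

47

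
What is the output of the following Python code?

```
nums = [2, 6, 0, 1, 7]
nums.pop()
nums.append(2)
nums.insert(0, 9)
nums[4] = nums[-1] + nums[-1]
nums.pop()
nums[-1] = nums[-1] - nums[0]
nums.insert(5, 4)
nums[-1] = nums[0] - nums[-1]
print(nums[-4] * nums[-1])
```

pop() removes 7 → [2, 6, 0, 1]
append 2 → [2, 6, 0, 1, 2]
insert 9 at 0 → [9, 2, 6, 0, 1, 2]
nums[4] = nums[-1]+nums[-1] = 2+2 = 4 → [9, 2, 6, 0, 4, 2]
pop() removes 2 → [9, 2, 6, 0, 4]
nums[-1] = nums[-1]-nums[0] = 4-9 = -5 → [9, 2, 6, 0, -5]
insert 4 at 5 → [9, 2, 6, 0, -5, 4]
nums[-1] = nums[0]-nums[-1] = 9-4 = 5 → [9, 2, 6, 0, -5, 5]
nums[-4]*nums[-1] = 6*5 = 30

30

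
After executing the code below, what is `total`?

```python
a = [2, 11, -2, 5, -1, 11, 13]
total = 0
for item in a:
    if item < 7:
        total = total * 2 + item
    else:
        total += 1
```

27

item=2: <7, total = 0*2+2 = 2
item=11: not <7, total = 2+1 = 3
item=-2: <7, total = 3*2+(-2) = 4
item=5: <7, total = 4*2+5 = 13
item=-1: <7, total = 13*2+(-1) = 25
item=11: not <7, total = 25+1 = 26
item=13: not <7, total = 26+1 = 27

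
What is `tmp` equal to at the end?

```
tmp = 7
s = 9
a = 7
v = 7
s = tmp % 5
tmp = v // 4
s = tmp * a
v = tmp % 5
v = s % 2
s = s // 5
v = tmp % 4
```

s = 7%5 = 2
tmp = 7//4 = 1
s = 1*7 = 7
v = 1%5 = 1
v = 7%2 = 1
s = 7//5 = 1
v = 1%4 = 1

1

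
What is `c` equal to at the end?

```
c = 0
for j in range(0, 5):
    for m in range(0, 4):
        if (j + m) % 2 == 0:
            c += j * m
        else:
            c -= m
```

12

j=0,m=0: even sum, c = 0+0 = 0
j=0,m=1: odd sum, c = 0-1 = -1
j=0,m=2: even sum, c = (-1)+0 = -1
j=0,m=3: odd sum, c = (-1)-3 = -4
j=1,m=0: odd sum, c = (-4)-0 = -4
j=1,m=1: even sum, c = (-4)+1 = -3
j=1,m=2: odd sum, c = (-3)-2 = -5
j=1,m=3: even sum, c = (-5)+3 = -2
j=2,m=0: even sum, c = (-2)+0 = -2
j=2,m=1: odd sum, c = (-2)-1 = -3
j=2,m=2: even sum, c = (-3)+4 = 1
j=2,m=3: odd sum, c = 1-3 = -2
j=3,m=0: odd sum, c = (-2)-0 = -2
j=3,m=1: even sum, c = (-2)+3 = 1
j=3,m=2: odd sum, c = 1-2 = -1
j=3,m=3: even sum, c = (-1)+9 = 8
j=4,m=0: even sum, c = 8+0 = 8
j=4,m=1: odd sum, c = 8-1 = 7
j=4,m=2: even sum, c = 7+8 = 15
j=4,m=3: odd sum, c = 15-3 = 12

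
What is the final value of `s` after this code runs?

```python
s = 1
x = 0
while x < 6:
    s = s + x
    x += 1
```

x=0: s = 1+0 = 1
x=1: s = 1+1 = 2
x=2: s = 2+2 = 4
x=3: s = 4+3 = 7
x=4: s = 7+4 = 11
x=5: s = 11+5 = 16

16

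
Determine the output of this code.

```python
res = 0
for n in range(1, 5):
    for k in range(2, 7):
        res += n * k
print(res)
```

n=1,k=2: res = 0+2 = 2
n=1,k=3: res = 2+3 = 5
n=1,k=4: res = 5+4 = 9
n=1,k=5: res = 9+5 = 14
n=1,k=6: res = 14+6 = 20
n=2,k=2: res = 20+4 = 24
n=2,k=3: res = 24+6 = 30
n=2,k=4: res = 30+8 = 38
n=2,k=5: res = 38+10 = 48
n=2,k=6: res = 48+12 = 60
n=3,k=2: res = 60+6 = 66
n=3,k=3: res = 66+9 = 75
n=3,k=4: res = 75+12 = 87
n=3,k=5: res = 87+15 = 102
n=3,k=6: res = 102+18 = 120
n=4,k=2: res = 120+8 = 128
n=4,k=3: res = 128+12 = 140
n=4,k=4: res = 140+16 = 156
n=4,k=5: res = 156+20 = 176
n=4,k=6: res = 176+24 = 200

200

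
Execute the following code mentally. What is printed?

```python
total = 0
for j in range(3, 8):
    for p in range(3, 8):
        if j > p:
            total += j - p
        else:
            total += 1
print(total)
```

35

j=3,p=3: not 3>3, total = 0+1 = 1
j=3,p=4: not 3>4, total = 1+1 = 2
j=3,p=5: not 3>5, total = 2+1 = 3
j=3,p=6: not 3>6, total = 3+1 = 4
j=3,p=7: not 3>7, total = 4+1 = 5
j=4,p=3: 4>3, total = 5+1 = 6
j=4,p=4: not 4>4, total = 6+1 = 7
j=4,p=5: not 4>5, total = 7+1 = 8
j=4,p=6: not 4>6, total = 8+1 = 9
j=4,p=7: not 4>7, total = 9+1 = 10
j=5,p=3: 5>3, total = 10+2 = 12
j=5,p=4: 5>4, total = 12+1 = 13
j=5,p=5: not 5>5, total = 13+1 = 14
j=5,p=6: not 5>6, total = 14+1 = 15
j=5,p=7: not 5>7, total = 15+1 = 16
j=6,p=3: 6>3, total = 16+3 = 19
j=6,p=4: 6>4, total = 19+2 = 21
j=6,p=5: 6>5, total = 21+1 = 22
j=6,p=6: not 6>6, total = 22+1 = 23
j=6,p=7: not 6>7, total = 23+1 = 24
j=7,p=3: 7>3, total = 24+4 = 28
j=7,p=4: 7>4, total = 28+3 = 31
j=7,p=5: 7>5, total = 31+2 = 33
j=7,p=6: 7>6, total = 33+1 = 34
j=7,p=7: not 7>7, total = 34+1 = 35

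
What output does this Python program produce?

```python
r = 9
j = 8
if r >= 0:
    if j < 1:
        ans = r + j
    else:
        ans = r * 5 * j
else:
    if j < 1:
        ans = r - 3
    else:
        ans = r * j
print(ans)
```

360

r=9, j=8
r >= 0 is True; j < 1 is False
→ ans = r * 5 * j = 360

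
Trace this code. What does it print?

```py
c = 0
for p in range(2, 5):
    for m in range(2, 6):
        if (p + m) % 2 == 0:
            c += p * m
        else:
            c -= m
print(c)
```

p=2,m=2: even sum, c = 0+4 = 4
p=2,m=3: odd sum, c = 4-3 = 1
p=2,m=4: even sum, c = 1+8 = 9
p=2,m=5: odd sum, c = 9-5 = 4
p=3,m=2: odd sum, c = 4-2 = 2
p=3,m=3: even sum, c = 2+9 = 11
p=3,m=4: odd sum, c = 11-4 = 7
p=3,m=5: even sum, c = 7+15 = 22
p=4,m=2: even sum, c = 22+8 = 30
p=4,m=3: odd sum, c = 30-3 = 27
p=4,m=4: even sum, c = 27+16 = 43
p=4,m=5: odd sum, c = 43-5 = 38

38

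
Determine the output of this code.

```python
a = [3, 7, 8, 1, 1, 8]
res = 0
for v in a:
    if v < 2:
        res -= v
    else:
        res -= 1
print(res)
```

-6

v=3: not <2, res = 0-1 = -1
v=7: not <2, res = (-1)-1 = -2
v=8: not <2, res = (-2)-1 = -3
v=1: <2, res = (-3)-1 = -4
v=1: <2, res = (-4)-1 = -5
v=8: not <2, res = (-5)-1 = -6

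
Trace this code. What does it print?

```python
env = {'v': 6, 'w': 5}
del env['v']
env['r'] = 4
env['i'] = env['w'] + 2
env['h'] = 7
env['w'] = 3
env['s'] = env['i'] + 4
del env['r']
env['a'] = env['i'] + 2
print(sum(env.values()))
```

37

del 'v' → {'w': 5}
env['r'] = 4 → {'w': 5, 'r': 4}
env['i'] = env['w']+2 = 7 → {'w': 5, 'r': 4, 'i': 7}
env['h'] = 7 → {'w': 5, 'r': 4, 'i': 7, 'h': 7}
env['w'] = 3 → {'w': 3, 'r': 4, 'i': 7, 'h': 7}
env['s'] = env['i']+4 = 11 → {'w': 3, 'r': 4, 'i': 7, 'h': 7, 's': 11}
del 'r' → {'w': 3, 'i': 7, 'h': 7, 's': 11}
env['a'] = env['i']+2 = 9 → {'w': 3, 'i': 7, 'h': 7, 's': 11, 'a': 9}
sum of values = 37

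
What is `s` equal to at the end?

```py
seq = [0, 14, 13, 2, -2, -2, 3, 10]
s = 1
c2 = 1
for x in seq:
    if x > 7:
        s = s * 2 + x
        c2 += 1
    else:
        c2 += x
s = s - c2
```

95

x=0: not >7; c2=1
x=14: >7, s = 1*2+14 = 16; c2=2
x=13: >7, s = 16*2+13 = 45; c2=3
x=2: not >7; c2=5
x=-2: not >7; c2=3
x=-2: not >7; c2=1
x=3: not >7; c2=4
x=10: >7, s = 45*2+10 = 100; c2=5
s-c2 = 100-5 = 95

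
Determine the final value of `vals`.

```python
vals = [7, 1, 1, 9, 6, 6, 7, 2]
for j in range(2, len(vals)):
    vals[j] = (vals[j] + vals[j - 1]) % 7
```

[7, 1, 2, 4, 3, 2, 2, 4]

j=2: vals[2] = (1+1)%7 = 2 → [7, 1, 2, 9, 6, 6, 7, 2]
j=3: vals[3] = (9+2)%7 = 4 → [7, 1, 2, 4, 6, 6, 7, 2]
j=4: vals[4] = (6+4)%7 = 3 → [7, 1, 2, 4, 3, 6, 7, 2]
j=5: vals[5] = (6+3)%7 = 2 → [7, 1, 2, 4, 3, 2, 7, 2]
j=6: vals[6] = (7+2)%7 = 2 → [7, 1, 2, 4, 3, 2, 2, 2]
j=7: vals[7] = (2+2)%7 = 4 → [7, 1, 2, 4, 3, 2, 2, 4]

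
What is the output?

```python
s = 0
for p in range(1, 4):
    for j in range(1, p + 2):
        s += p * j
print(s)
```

p=1,j=1: s = 0+1 = 1
p=1,j=2: s = 1+2 = 3
p=2,j=1: s = 3+2 = 5
p=2,j=2: s = 5+4 = 9
p=2,j=3: s = 9+6 = 15
p=3,j=1: s = 15+3 = 18
p=3,j=2: s = 18+6 = 24
p=3,j=3: s = 24+9 = 33
p=3,j=4: s = 33+12 = 45

45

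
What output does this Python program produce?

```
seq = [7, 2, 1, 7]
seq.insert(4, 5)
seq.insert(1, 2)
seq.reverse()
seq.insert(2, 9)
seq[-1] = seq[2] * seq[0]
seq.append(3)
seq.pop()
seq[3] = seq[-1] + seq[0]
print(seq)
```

insert 5 at 4 → [7, 2, 1, 7, 5]
insert 2 at 1 → [7, 2, 2, 1, 7, 5]
reverse → [5, 7, 1, 2, 2, 7]
insert 9 at 2 → [5, 7, 9, 1, 2, 2, 7]
seq[-1] = seq[2]*seq[0] = 9*5 = 45 → [5, 7, 9, 1, 2, 2, 45]
append 3 → [5, 7, 9, 1, 2, 2, 45, 3]
pop() removes 3 → [5, 7, 9, 1, 2, 2, 45]
seq[3] = seq[-1]+seq[0] = 45+5 = 50 → [5, 7, 9, 50, 2, 2, 45]

[5, 7, 9, 50, 2, 2, 45]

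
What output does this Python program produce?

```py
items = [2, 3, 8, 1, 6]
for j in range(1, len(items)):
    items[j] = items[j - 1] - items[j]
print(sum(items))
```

j=1: items[1] = 2-3 = -1 → [2, -1, 8, 1, 6]
j=2: items[2] = (-1)-8 = -9 → [2, -1, -9, 1, 6]
j=3: items[3] = (-9)-1 = -10 → [2, -1, -9, -10, 6]
j=4: items[4] = (-10)-6 = -16 → [2, -1, -9, -10, -16]
sum = -34

-34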